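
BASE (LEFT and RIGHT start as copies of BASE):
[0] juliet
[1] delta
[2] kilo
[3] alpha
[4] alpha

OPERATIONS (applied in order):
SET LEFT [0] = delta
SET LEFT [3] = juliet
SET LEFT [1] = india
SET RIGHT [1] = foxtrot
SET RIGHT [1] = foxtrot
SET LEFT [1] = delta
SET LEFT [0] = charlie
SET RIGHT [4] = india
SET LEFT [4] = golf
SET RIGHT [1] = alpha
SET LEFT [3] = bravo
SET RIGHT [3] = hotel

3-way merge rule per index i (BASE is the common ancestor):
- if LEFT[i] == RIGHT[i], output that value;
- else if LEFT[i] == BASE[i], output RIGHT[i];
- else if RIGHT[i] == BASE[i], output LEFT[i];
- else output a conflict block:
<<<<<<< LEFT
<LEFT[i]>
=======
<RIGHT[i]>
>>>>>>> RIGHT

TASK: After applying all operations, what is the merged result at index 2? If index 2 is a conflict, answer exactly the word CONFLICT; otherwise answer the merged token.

Final LEFT:  [charlie, delta, kilo, bravo, golf]
Final RIGHT: [juliet, alpha, kilo, hotel, india]
i=0: L=charlie, R=juliet=BASE -> take LEFT -> charlie
i=1: L=delta=BASE, R=alpha -> take RIGHT -> alpha
i=2: L=kilo R=kilo -> agree -> kilo
i=3: BASE=alpha L=bravo R=hotel all differ -> CONFLICT
i=4: BASE=alpha L=golf R=india all differ -> CONFLICT
Index 2 -> kilo

Answer: kilo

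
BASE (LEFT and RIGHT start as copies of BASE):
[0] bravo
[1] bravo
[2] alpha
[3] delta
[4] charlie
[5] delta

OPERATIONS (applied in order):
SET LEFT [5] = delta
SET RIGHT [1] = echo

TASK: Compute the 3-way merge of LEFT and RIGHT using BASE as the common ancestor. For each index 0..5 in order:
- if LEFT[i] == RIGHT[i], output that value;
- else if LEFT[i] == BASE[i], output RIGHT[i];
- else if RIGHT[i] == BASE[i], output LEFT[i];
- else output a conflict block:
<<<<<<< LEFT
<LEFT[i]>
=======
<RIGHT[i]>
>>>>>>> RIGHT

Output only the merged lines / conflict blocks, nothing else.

Answer: bravo
echo
alpha
delta
charlie
delta

Derivation:
Final LEFT:  [bravo, bravo, alpha, delta, charlie, delta]
Final RIGHT: [bravo, echo, alpha, delta, charlie, delta]
i=0: L=bravo R=bravo -> agree -> bravo
i=1: L=bravo=BASE, R=echo -> take RIGHT -> echo
i=2: L=alpha R=alpha -> agree -> alpha
i=3: L=delta R=delta -> agree -> delta
i=4: L=charlie R=charlie -> agree -> charlie
i=5: L=delta R=delta -> agree -> delta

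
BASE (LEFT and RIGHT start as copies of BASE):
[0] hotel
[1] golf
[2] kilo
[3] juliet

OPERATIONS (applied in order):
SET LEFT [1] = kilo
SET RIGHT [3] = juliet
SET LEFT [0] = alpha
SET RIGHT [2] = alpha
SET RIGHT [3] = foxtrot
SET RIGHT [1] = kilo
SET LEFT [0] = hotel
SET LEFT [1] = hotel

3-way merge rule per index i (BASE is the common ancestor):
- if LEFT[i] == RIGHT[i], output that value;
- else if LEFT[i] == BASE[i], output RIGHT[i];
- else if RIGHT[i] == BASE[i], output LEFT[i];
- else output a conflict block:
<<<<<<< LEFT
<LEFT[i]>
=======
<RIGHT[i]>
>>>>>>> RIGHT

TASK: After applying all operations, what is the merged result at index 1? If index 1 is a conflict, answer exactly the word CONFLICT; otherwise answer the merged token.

Answer: CONFLICT

Derivation:
Final LEFT:  [hotel, hotel, kilo, juliet]
Final RIGHT: [hotel, kilo, alpha, foxtrot]
i=0: L=hotel R=hotel -> agree -> hotel
i=1: BASE=golf L=hotel R=kilo all differ -> CONFLICT
i=2: L=kilo=BASE, R=alpha -> take RIGHT -> alpha
i=3: L=juliet=BASE, R=foxtrot -> take RIGHT -> foxtrot
Index 1 -> CONFLICT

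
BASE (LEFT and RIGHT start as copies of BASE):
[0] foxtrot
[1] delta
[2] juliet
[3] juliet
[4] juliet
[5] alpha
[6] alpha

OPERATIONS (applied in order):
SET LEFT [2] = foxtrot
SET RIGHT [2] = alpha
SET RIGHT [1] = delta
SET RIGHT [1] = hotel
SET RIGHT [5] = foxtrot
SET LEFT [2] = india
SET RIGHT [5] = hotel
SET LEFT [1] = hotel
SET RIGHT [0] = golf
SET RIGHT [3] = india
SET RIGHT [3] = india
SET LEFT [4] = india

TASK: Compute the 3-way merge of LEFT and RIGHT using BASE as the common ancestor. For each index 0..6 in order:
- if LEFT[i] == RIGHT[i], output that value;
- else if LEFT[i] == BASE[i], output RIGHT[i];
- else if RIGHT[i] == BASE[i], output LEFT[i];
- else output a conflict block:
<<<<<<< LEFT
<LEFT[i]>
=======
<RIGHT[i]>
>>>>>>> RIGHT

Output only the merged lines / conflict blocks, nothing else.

Final LEFT:  [foxtrot, hotel, india, juliet, india, alpha, alpha]
Final RIGHT: [golf, hotel, alpha, india, juliet, hotel, alpha]
i=0: L=foxtrot=BASE, R=golf -> take RIGHT -> golf
i=1: L=hotel R=hotel -> agree -> hotel
i=2: BASE=juliet L=india R=alpha all differ -> CONFLICT
i=3: L=juliet=BASE, R=india -> take RIGHT -> india
i=4: L=india, R=juliet=BASE -> take LEFT -> india
i=5: L=alpha=BASE, R=hotel -> take RIGHT -> hotel
i=6: L=alpha R=alpha -> agree -> alpha

Answer: golf
hotel
<<<<<<< LEFT
india
=======
alpha
>>>>>>> RIGHT
india
india
hotel
alpha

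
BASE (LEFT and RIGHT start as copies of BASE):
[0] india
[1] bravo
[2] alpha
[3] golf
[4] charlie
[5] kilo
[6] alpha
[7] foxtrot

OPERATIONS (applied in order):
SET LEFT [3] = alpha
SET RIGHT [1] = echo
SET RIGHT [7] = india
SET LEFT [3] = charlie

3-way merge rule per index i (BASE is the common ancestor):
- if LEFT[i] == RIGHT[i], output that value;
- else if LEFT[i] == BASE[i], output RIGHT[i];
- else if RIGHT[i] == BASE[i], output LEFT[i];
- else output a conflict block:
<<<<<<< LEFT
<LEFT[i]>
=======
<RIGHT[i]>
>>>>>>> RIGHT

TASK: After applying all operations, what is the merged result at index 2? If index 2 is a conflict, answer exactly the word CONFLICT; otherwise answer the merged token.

Final LEFT:  [india, bravo, alpha, charlie, charlie, kilo, alpha, foxtrot]
Final RIGHT: [india, echo, alpha, golf, charlie, kilo, alpha, india]
i=0: L=india R=india -> agree -> india
i=1: L=bravo=BASE, R=echo -> take RIGHT -> echo
i=2: L=alpha R=alpha -> agree -> alpha
i=3: L=charlie, R=golf=BASE -> take LEFT -> charlie
i=4: L=charlie R=charlie -> agree -> charlie
i=5: L=kilo R=kilo -> agree -> kilo
i=6: L=alpha R=alpha -> agree -> alpha
i=7: L=foxtrot=BASE, R=india -> take RIGHT -> india
Index 2 -> alpha

Answer: alpha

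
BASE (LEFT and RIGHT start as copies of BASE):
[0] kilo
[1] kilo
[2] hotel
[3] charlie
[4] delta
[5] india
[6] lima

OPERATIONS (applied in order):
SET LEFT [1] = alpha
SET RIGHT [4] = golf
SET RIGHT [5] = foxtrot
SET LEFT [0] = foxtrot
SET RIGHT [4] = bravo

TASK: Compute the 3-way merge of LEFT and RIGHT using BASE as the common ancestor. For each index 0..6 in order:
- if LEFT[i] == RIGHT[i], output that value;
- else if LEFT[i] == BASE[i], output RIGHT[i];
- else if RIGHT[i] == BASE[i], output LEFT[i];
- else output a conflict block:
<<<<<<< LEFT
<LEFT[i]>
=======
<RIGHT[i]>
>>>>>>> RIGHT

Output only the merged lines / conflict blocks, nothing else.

Final LEFT:  [foxtrot, alpha, hotel, charlie, delta, india, lima]
Final RIGHT: [kilo, kilo, hotel, charlie, bravo, foxtrot, lima]
i=0: L=foxtrot, R=kilo=BASE -> take LEFT -> foxtrot
i=1: L=alpha, R=kilo=BASE -> take LEFT -> alpha
i=2: L=hotel R=hotel -> agree -> hotel
i=3: L=charlie R=charlie -> agree -> charlie
i=4: L=delta=BASE, R=bravo -> take RIGHT -> bravo
i=5: L=india=BASE, R=foxtrot -> take RIGHT -> foxtrot
i=6: L=lima R=lima -> agree -> lima

Answer: foxtrot
alpha
hotel
charlie
bravo
foxtrot
lima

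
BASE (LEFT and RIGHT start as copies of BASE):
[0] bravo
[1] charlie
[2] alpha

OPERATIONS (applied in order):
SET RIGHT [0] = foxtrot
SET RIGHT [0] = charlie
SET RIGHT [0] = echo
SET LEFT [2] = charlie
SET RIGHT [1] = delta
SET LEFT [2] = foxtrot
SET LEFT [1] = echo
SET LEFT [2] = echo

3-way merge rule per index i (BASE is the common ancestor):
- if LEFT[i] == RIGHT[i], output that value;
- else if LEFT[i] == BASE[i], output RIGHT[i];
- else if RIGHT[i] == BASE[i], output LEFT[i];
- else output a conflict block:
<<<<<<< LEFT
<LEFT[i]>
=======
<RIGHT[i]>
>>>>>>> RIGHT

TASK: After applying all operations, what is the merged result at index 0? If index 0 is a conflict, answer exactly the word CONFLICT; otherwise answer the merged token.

Answer: echo

Derivation:
Final LEFT:  [bravo, echo, echo]
Final RIGHT: [echo, delta, alpha]
i=0: L=bravo=BASE, R=echo -> take RIGHT -> echo
i=1: BASE=charlie L=echo R=delta all differ -> CONFLICT
i=2: L=echo, R=alpha=BASE -> take LEFT -> echo
Index 0 -> echo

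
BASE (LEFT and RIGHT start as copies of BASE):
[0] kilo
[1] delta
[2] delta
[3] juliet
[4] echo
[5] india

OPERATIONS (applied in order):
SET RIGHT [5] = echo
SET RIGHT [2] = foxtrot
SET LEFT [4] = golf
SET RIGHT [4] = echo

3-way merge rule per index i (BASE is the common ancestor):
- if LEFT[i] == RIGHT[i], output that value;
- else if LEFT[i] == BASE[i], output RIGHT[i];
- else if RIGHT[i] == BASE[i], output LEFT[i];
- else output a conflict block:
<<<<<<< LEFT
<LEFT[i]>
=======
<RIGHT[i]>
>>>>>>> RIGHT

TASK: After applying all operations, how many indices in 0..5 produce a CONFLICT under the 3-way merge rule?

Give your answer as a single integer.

Answer: 0

Derivation:
Final LEFT:  [kilo, delta, delta, juliet, golf, india]
Final RIGHT: [kilo, delta, foxtrot, juliet, echo, echo]
i=0: L=kilo R=kilo -> agree -> kilo
i=1: L=delta R=delta -> agree -> delta
i=2: L=delta=BASE, R=foxtrot -> take RIGHT -> foxtrot
i=3: L=juliet R=juliet -> agree -> juliet
i=4: L=golf, R=echo=BASE -> take LEFT -> golf
i=5: L=india=BASE, R=echo -> take RIGHT -> echo
Conflict count: 0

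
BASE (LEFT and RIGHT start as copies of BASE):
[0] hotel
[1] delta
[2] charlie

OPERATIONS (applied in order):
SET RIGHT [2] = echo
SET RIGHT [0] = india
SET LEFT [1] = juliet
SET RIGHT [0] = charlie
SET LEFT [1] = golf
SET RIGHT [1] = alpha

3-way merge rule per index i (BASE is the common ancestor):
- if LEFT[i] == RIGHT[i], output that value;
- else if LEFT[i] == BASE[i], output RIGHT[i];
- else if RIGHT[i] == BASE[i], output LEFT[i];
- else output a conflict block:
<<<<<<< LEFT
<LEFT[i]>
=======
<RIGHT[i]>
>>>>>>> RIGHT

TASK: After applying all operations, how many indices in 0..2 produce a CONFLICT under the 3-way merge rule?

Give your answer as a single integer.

Answer: 1

Derivation:
Final LEFT:  [hotel, golf, charlie]
Final RIGHT: [charlie, alpha, echo]
i=0: L=hotel=BASE, R=charlie -> take RIGHT -> charlie
i=1: BASE=delta L=golf R=alpha all differ -> CONFLICT
i=2: L=charlie=BASE, R=echo -> take RIGHT -> echo
Conflict count: 1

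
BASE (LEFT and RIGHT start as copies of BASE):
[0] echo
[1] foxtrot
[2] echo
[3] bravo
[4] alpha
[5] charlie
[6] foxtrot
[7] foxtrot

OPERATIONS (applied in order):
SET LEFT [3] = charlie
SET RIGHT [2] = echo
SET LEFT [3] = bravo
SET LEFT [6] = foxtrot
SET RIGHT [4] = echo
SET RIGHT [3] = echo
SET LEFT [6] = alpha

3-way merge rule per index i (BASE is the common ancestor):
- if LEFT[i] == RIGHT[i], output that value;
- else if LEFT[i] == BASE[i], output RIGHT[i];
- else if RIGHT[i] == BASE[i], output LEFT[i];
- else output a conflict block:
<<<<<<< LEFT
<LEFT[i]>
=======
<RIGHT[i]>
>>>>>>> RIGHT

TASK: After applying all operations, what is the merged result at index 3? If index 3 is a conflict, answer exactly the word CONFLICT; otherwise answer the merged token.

Answer: echo

Derivation:
Final LEFT:  [echo, foxtrot, echo, bravo, alpha, charlie, alpha, foxtrot]
Final RIGHT: [echo, foxtrot, echo, echo, echo, charlie, foxtrot, foxtrot]
i=0: L=echo R=echo -> agree -> echo
i=1: L=foxtrot R=foxtrot -> agree -> foxtrot
i=2: L=echo R=echo -> agree -> echo
i=3: L=bravo=BASE, R=echo -> take RIGHT -> echo
i=4: L=alpha=BASE, R=echo -> take RIGHT -> echo
i=5: L=charlie R=charlie -> agree -> charlie
i=6: L=alpha, R=foxtrot=BASE -> take LEFT -> alpha
i=7: L=foxtrot R=foxtrot -> agree -> foxtrot
Index 3 -> echo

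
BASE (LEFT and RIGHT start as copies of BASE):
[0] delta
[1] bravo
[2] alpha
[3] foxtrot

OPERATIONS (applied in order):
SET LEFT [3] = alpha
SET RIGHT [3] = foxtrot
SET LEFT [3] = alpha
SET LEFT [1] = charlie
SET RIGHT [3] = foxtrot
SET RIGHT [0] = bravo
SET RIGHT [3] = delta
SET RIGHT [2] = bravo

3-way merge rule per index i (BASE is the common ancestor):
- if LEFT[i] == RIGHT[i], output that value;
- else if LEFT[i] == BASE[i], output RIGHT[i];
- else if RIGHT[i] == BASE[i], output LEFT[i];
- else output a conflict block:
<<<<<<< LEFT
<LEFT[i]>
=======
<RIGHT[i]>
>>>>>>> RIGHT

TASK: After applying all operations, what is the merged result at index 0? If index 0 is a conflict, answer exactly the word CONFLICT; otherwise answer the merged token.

Answer: bravo

Derivation:
Final LEFT:  [delta, charlie, alpha, alpha]
Final RIGHT: [bravo, bravo, bravo, delta]
i=0: L=delta=BASE, R=bravo -> take RIGHT -> bravo
i=1: L=charlie, R=bravo=BASE -> take LEFT -> charlie
i=2: L=alpha=BASE, R=bravo -> take RIGHT -> bravo
i=3: BASE=foxtrot L=alpha R=delta all differ -> CONFLICT
Index 0 -> bravo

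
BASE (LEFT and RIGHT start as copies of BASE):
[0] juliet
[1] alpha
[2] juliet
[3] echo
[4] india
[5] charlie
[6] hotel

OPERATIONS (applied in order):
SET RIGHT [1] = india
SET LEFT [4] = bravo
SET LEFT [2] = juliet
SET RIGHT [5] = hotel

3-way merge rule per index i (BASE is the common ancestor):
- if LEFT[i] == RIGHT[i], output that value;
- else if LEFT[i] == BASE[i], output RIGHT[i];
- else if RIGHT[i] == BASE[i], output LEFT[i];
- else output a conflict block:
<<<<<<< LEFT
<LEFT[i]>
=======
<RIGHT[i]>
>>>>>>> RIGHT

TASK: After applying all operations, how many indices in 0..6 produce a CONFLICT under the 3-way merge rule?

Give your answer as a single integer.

Answer: 0

Derivation:
Final LEFT:  [juliet, alpha, juliet, echo, bravo, charlie, hotel]
Final RIGHT: [juliet, india, juliet, echo, india, hotel, hotel]
i=0: L=juliet R=juliet -> agree -> juliet
i=1: L=alpha=BASE, R=india -> take RIGHT -> india
i=2: L=juliet R=juliet -> agree -> juliet
i=3: L=echo R=echo -> agree -> echo
i=4: L=bravo, R=india=BASE -> take LEFT -> bravo
i=5: L=charlie=BASE, R=hotel -> take RIGHT -> hotel
i=6: L=hotel R=hotel -> agree -> hotel
Conflict count: 0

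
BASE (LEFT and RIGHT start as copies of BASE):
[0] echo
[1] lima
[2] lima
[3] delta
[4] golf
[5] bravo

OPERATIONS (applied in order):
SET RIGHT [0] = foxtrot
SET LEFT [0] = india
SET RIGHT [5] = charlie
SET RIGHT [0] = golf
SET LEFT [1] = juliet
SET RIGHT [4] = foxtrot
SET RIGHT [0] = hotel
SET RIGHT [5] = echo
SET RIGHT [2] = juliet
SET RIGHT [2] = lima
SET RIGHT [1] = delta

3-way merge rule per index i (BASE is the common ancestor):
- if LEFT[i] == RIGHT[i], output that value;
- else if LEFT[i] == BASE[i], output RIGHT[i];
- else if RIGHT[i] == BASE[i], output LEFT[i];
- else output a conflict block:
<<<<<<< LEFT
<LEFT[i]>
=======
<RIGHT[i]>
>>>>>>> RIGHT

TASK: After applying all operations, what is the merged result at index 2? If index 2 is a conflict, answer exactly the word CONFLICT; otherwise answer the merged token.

Final LEFT:  [india, juliet, lima, delta, golf, bravo]
Final RIGHT: [hotel, delta, lima, delta, foxtrot, echo]
i=0: BASE=echo L=india R=hotel all differ -> CONFLICT
i=1: BASE=lima L=juliet R=delta all differ -> CONFLICT
i=2: L=lima R=lima -> agree -> lima
i=3: L=delta R=delta -> agree -> delta
i=4: L=golf=BASE, R=foxtrot -> take RIGHT -> foxtrot
i=5: L=bravo=BASE, R=echo -> take RIGHT -> echo
Index 2 -> lima

Answer: lima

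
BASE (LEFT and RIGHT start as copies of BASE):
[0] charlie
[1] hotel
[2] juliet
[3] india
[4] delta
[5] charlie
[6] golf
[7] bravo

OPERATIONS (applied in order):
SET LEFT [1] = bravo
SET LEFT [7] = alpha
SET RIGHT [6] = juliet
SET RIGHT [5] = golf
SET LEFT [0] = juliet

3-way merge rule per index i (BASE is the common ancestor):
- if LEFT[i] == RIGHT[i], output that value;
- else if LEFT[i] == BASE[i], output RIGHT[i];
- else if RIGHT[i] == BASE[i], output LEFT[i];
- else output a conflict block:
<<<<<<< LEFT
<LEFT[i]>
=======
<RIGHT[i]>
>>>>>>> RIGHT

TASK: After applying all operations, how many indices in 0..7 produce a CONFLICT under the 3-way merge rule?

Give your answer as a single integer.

Answer: 0

Derivation:
Final LEFT:  [juliet, bravo, juliet, india, delta, charlie, golf, alpha]
Final RIGHT: [charlie, hotel, juliet, india, delta, golf, juliet, bravo]
i=0: L=juliet, R=charlie=BASE -> take LEFT -> juliet
i=1: L=bravo, R=hotel=BASE -> take LEFT -> bravo
i=2: L=juliet R=juliet -> agree -> juliet
i=3: L=india R=india -> agree -> india
i=4: L=delta R=delta -> agree -> delta
i=5: L=charlie=BASE, R=golf -> take RIGHT -> golf
i=6: L=golf=BASE, R=juliet -> take RIGHT -> juliet
i=7: L=alpha, R=bravo=BASE -> take LEFT -> alpha
Conflict count: 0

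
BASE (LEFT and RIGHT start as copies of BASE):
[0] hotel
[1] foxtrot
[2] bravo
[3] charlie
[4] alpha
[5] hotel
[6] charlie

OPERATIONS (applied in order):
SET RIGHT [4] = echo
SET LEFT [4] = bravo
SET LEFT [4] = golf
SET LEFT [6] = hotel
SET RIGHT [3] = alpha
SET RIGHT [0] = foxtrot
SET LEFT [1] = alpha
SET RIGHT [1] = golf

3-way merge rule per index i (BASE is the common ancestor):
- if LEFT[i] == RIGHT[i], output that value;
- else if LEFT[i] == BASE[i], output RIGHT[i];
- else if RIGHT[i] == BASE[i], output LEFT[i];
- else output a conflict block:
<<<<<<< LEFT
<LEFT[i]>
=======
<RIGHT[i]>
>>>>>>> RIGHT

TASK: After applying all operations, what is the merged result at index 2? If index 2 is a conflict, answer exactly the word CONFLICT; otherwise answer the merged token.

Answer: bravo

Derivation:
Final LEFT:  [hotel, alpha, bravo, charlie, golf, hotel, hotel]
Final RIGHT: [foxtrot, golf, bravo, alpha, echo, hotel, charlie]
i=0: L=hotel=BASE, R=foxtrot -> take RIGHT -> foxtrot
i=1: BASE=foxtrot L=alpha R=golf all differ -> CONFLICT
i=2: L=bravo R=bravo -> agree -> bravo
i=3: L=charlie=BASE, R=alpha -> take RIGHT -> alpha
i=4: BASE=alpha L=golf R=echo all differ -> CONFLICT
i=5: L=hotel R=hotel -> agree -> hotel
i=6: L=hotel, R=charlie=BASE -> take LEFT -> hotel
Index 2 -> bravo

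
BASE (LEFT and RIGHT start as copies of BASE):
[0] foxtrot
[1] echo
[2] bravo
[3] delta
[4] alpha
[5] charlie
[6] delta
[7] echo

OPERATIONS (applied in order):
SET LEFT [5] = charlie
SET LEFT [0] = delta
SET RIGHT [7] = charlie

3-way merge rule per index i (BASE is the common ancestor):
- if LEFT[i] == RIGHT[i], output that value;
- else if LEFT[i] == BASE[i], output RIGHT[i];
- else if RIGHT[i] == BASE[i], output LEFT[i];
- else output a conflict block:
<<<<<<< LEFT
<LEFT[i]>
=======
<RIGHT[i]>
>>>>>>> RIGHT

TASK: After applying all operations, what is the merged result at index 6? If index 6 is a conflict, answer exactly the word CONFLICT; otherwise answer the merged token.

Final LEFT:  [delta, echo, bravo, delta, alpha, charlie, delta, echo]
Final RIGHT: [foxtrot, echo, bravo, delta, alpha, charlie, delta, charlie]
i=0: L=delta, R=foxtrot=BASE -> take LEFT -> delta
i=1: L=echo R=echo -> agree -> echo
i=2: L=bravo R=bravo -> agree -> bravo
i=3: L=delta R=delta -> agree -> delta
i=4: L=alpha R=alpha -> agree -> alpha
i=5: L=charlie R=charlie -> agree -> charlie
i=6: L=delta R=delta -> agree -> delta
i=7: L=echo=BASE, R=charlie -> take RIGHT -> charlie
Index 6 -> delta

Answer: delta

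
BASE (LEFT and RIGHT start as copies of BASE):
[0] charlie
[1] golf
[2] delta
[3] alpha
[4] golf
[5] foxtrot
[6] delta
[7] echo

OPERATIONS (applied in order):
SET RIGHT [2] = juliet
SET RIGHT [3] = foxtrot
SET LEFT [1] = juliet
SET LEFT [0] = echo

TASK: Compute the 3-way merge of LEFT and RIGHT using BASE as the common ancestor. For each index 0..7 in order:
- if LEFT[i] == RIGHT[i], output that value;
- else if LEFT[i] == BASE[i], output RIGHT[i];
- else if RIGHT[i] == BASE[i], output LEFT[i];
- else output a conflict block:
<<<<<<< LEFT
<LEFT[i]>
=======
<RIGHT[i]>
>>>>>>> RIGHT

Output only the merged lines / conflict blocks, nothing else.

Final LEFT:  [echo, juliet, delta, alpha, golf, foxtrot, delta, echo]
Final RIGHT: [charlie, golf, juliet, foxtrot, golf, foxtrot, delta, echo]
i=0: L=echo, R=charlie=BASE -> take LEFT -> echo
i=1: L=juliet, R=golf=BASE -> take LEFT -> juliet
i=2: L=delta=BASE, R=juliet -> take RIGHT -> juliet
i=3: L=alpha=BASE, R=foxtrot -> take RIGHT -> foxtrot
i=4: L=golf R=golf -> agree -> golf
i=5: L=foxtrot R=foxtrot -> agree -> foxtrot
i=6: L=delta R=delta -> agree -> delta
i=7: L=echo R=echo -> agree -> echo

Answer: echo
juliet
juliet
foxtrot
golf
foxtrot
delta
echo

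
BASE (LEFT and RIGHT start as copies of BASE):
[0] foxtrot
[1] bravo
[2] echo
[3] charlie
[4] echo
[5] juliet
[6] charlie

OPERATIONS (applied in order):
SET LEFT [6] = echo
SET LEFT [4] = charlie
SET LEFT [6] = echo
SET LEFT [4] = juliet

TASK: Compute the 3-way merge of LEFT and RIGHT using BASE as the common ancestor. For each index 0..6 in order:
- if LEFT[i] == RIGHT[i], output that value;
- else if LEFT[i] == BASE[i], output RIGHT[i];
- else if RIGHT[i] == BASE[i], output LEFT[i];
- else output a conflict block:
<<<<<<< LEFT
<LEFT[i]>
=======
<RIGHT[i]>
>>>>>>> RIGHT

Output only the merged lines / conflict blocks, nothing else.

Answer: foxtrot
bravo
echo
charlie
juliet
juliet
echo

Derivation:
Final LEFT:  [foxtrot, bravo, echo, charlie, juliet, juliet, echo]
Final RIGHT: [foxtrot, bravo, echo, charlie, echo, juliet, charlie]
i=0: L=foxtrot R=foxtrot -> agree -> foxtrot
i=1: L=bravo R=bravo -> agree -> bravo
i=2: L=echo R=echo -> agree -> echo
i=3: L=charlie R=charlie -> agree -> charlie
i=4: L=juliet, R=echo=BASE -> take LEFT -> juliet
i=5: L=juliet R=juliet -> agree -> juliet
i=6: L=echo, R=charlie=BASE -> take LEFT -> echo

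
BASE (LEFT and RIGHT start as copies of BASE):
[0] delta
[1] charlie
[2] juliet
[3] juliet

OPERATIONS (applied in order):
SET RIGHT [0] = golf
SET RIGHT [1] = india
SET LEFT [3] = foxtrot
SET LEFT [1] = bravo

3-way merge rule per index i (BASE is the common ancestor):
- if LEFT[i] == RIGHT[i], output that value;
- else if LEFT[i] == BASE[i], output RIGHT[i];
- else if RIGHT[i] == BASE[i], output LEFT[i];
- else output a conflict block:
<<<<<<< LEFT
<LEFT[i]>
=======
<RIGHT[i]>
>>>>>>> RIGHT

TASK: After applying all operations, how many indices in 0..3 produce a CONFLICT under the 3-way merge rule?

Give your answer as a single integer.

Answer: 1

Derivation:
Final LEFT:  [delta, bravo, juliet, foxtrot]
Final RIGHT: [golf, india, juliet, juliet]
i=0: L=delta=BASE, R=golf -> take RIGHT -> golf
i=1: BASE=charlie L=bravo R=india all differ -> CONFLICT
i=2: L=juliet R=juliet -> agree -> juliet
i=3: L=foxtrot, R=juliet=BASE -> take LEFT -> foxtrot
Conflict count: 1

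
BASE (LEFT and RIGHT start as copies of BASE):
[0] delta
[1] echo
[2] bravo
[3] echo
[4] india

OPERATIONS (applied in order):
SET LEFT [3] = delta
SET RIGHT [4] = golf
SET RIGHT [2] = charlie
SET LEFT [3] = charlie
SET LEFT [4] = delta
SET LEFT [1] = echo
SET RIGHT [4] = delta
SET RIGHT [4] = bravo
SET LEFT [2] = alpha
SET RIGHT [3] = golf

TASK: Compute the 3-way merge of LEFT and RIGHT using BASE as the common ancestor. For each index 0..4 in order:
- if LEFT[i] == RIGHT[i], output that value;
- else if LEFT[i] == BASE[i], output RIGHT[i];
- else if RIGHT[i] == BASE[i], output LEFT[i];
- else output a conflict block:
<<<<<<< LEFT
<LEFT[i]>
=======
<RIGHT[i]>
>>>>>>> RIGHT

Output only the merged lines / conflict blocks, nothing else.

Answer: delta
echo
<<<<<<< LEFT
alpha
=======
charlie
>>>>>>> RIGHT
<<<<<<< LEFT
charlie
=======
golf
>>>>>>> RIGHT
<<<<<<< LEFT
delta
=======
bravo
>>>>>>> RIGHT

Derivation:
Final LEFT:  [delta, echo, alpha, charlie, delta]
Final RIGHT: [delta, echo, charlie, golf, bravo]
i=0: L=delta R=delta -> agree -> delta
i=1: L=echo R=echo -> agree -> echo
i=2: BASE=bravo L=alpha R=charlie all differ -> CONFLICT
i=3: BASE=echo L=charlie R=golf all differ -> CONFLICT
i=4: BASE=india L=delta R=bravo all differ -> CONFLICT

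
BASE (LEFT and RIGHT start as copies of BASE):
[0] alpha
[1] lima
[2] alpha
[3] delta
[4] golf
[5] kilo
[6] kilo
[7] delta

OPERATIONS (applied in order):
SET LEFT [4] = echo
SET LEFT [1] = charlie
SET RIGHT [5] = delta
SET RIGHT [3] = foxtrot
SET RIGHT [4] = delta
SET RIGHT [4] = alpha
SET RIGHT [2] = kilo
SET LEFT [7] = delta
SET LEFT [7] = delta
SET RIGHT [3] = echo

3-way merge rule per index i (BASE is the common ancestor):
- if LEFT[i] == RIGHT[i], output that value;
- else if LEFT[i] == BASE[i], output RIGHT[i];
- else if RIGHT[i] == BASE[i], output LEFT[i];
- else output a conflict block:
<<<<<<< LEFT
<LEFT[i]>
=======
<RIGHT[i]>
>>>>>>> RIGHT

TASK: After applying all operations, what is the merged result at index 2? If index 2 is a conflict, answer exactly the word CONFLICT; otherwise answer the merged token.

Answer: kilo

Derivation:
Final LEFT:  [alpha, charlie, alpha, delta, echo, kilo, kilo, delta]
Final RIGHT: [alpha, lima, kilo, echo, alpha, delta, kilo, delta]
i=0: L=alpha R=alpha -> agree -> alpha
i=1: L=charlie, R=lima=BASE -> take LEFT -> charlie
i=2: L=alpha=BASE, R=kilo -> take RIGHT -> kilo
i=3: L=delta=BASE, R=echo -> take RIGHT -> echo
i=4: BASE=golf L=echo R=alpha all differ -> CONFLICT
i=5: L=kilo=BASE, R=delta -> take RIGHT -> delta
i=6: L=kilo R=kilo -> agree -> kilo
i=7: L=delta R=delta -> agree -> delta
Index 2 -> kilo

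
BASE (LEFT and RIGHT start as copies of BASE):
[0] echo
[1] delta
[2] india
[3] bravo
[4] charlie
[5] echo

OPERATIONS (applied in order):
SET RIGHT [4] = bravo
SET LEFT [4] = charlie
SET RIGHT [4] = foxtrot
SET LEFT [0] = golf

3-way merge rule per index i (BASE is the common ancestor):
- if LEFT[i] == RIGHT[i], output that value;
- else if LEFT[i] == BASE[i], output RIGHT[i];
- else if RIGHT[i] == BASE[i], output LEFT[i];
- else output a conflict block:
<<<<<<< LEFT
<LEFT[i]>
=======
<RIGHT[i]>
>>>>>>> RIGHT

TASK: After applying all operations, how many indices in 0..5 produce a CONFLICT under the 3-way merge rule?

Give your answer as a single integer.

Answer: 0

Derivation:
Final LEFT:  [golf, delta, india, bravo, charlie, echo]
Final RIGHT: [echo, delta, india, bravo, foxtrot, echo]
i=0: L=golf, R=echo=BASE -> take LEFT -> golf
i=1: L=delta R=delta -> agree -> delta
i=2: L=india R=india -> agree -> india
i=3: L=bravo R=bravo -> agree -> bravo
i=4: L=charlie=BASE, R=foxtrot -> take RIGHT -> foxtrot
i=5: L=echo R=echo -> agree -> echo
Conflict count: 0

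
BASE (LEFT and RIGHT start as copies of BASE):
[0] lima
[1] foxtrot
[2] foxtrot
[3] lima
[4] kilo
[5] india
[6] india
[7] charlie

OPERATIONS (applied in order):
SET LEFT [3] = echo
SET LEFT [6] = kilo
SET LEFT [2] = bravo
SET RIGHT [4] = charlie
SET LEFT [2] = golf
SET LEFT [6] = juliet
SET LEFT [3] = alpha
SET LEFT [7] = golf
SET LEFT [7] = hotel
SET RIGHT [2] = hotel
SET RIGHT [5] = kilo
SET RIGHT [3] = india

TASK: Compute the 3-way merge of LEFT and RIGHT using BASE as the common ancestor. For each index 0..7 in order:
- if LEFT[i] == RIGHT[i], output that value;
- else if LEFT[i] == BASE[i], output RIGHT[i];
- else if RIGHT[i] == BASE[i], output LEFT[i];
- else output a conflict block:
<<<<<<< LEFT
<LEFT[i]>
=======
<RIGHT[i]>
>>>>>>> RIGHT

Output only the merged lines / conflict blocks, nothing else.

Answer: lima
foxtrot
<<<<<<< LEFT
golf
=======
hotel
>>>>>>> RIGHT
<<<<<<< LEFT
alpha
=======
india
>>>>>>> RIGHT
charlie
kilo
juliet
hotel

Derivation:
Final LEFT:  [lima, foxtrot, golf, alpha, kilo, india, juliet, hotel]
Final RIGHT: [lima, foxtrot, hotel, india, charlie, kilo, india, charlie]
i=0: L=lima R=lima -> agree -> lima
i=1: L=foxtrot R=foxtrot -> agree -> foxtrot
i=2: BASE=foxtrot L=golf R=hotel all differ -> CONFLICT
i=3: BASE=lima L=alpha R=india all differ -> CONFLICT
i=4: L=kilo=BASE, R=charlie -> take RIGHT -> charlie
i=5: L=india=BASE, R=kilo -> take RIGHT -> kilo
i=6: L=juliet, R=india=BASE -> take LEFT -> juliet
i=7: L=hotel, R=charlie=BASE -> take LEFT -> hotel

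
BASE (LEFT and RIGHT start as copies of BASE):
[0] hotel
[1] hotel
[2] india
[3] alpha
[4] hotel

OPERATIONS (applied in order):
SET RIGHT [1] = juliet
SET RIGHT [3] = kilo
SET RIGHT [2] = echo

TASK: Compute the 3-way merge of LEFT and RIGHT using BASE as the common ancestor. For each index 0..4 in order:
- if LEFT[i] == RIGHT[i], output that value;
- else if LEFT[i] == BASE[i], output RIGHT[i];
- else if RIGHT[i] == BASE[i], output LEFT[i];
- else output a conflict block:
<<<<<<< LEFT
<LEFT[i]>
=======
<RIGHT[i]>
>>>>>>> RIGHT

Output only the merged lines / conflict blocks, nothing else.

Answer: hotel
juliet
echo
kilo
hotel

Derivation:
Final LEFT:  [hotel, hotel, india, alpha, hotel]
Final RIGHT: [hotel, juliet, echo, kilo, hotel]
i=0: L=hotel R=hotel -> agree -> hotel
i=1: L=hotel=BASE, R=juliet -> take RIGHT -> juliet
i=2: L=india=BASE, R=echo -> take RIGHT -> echo
i=3: L=alpha=BASE, R=kilo -> take RIGHT -> kilo
i=4: L=hotel R=hotel -> agree -> hotel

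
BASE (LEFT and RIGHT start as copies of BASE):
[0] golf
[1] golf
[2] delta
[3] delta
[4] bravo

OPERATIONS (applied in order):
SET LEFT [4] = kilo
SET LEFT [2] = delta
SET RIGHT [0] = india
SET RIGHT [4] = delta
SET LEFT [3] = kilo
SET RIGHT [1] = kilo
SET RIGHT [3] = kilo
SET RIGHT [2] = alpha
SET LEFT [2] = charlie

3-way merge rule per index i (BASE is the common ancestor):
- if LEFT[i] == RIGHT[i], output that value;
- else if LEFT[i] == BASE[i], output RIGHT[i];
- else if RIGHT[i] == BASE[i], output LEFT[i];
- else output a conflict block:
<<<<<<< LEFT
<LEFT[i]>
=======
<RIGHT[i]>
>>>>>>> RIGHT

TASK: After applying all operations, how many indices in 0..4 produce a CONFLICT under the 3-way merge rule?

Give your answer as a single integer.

Answer: 2

Derivation:
Final LEFT:  [golf, golf, charlie, kilo, kilo]
Final RIGHT: [india, kilo, alpha, kilo, delta]
i=0: L=golf=BASE, R=india -> take RIGHT -> india
i=1: L=golf=BASE, R=kilo -> take RIGHT -> kilo
i=2: BASE=delta L=charlie R=alpha all differ -> CONFLICT
i=3: L=kilo R=kilo -> agree -> kilo
i=4: BASE=bravo L=kilo R=delta all differ -> CONFLICT
Conflict count: 2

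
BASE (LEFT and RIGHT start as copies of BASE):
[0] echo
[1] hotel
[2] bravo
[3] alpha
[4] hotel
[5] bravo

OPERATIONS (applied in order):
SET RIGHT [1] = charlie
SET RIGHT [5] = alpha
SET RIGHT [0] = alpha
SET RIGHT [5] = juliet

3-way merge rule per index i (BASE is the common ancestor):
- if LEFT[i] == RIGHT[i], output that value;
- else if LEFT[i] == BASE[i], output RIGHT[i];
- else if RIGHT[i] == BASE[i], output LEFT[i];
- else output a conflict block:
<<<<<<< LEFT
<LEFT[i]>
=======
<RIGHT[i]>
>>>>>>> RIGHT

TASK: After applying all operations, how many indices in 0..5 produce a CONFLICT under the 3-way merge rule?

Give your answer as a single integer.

Final LEFT:  [echo, hotel, bravo, alpha, hotel, bravo]
Final RIGHT: [alpha, charlie, bravo, alpha, hotel, juliet]
i=0: L=echo=BASE, R=alpha -> take RIGHT -> alpha
i=1: L=hotel=BASE, R=charlie -> take RIGHT -> charlie
i=2: L=bravo R=bravo -> agree -> bravo
i=3: L=alpha R=alpha -> agree -> alpha
i=4: L=hotel R=hotel -> agree -> hotel
i=5: L=bravo=BASE, R=juliet -> take RIGHT -> juliet
Conflict count: 0

Answer: 0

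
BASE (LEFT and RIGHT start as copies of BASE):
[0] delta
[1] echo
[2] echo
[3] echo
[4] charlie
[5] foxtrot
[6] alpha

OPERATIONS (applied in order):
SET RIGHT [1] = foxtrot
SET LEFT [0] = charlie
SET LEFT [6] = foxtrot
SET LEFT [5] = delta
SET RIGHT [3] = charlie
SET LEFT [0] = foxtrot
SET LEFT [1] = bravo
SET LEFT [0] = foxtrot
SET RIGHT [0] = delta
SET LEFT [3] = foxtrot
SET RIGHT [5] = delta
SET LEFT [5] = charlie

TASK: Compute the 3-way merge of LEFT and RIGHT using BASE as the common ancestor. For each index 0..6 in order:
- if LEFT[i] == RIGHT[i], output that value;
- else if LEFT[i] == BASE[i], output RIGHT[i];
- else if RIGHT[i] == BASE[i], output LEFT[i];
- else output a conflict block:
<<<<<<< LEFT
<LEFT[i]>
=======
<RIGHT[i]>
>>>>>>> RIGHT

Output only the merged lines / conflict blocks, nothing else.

Final LEFT:  [foxtrot, bravo, echo, foxtrot, charlie, charlie, foxtrot]
Final RIGHT: [delta, foxtrot, echo, charlie, charlie, delta, alpha]
i=0: L=foxtrot, R=delta=BASE -> take LEFT -> foxtrot
i=1: BASE=echo L=bravo R=foxtrot all differ -> CONFLICT
i=2: L=echo R=echo -> agree -> echo
i=3: BASE=echo L=foxtrot R=charlie all differ -> CONFLICT
i=4: L=charlie R=charlie -> agree -> charlie
i=5: BASE=foxtrot L=charlie R=delta all differ -> CONFLICT
i=6: L=foxtrot, R=alpha=BASE -> take LEFT -> foxtrot

Answer: foxtrot
<<<<<<< LEFT
bravo
=======
foxtrot
>>>>>>> RIGHT
echo
<<<<<<< LEFT
foxtrot
=======
charlie
>>>>>>> RIGHT
charlie
<<<<<<< LEFT
charlie
=======
delta
>>>>>>> RIGHT
foxtrot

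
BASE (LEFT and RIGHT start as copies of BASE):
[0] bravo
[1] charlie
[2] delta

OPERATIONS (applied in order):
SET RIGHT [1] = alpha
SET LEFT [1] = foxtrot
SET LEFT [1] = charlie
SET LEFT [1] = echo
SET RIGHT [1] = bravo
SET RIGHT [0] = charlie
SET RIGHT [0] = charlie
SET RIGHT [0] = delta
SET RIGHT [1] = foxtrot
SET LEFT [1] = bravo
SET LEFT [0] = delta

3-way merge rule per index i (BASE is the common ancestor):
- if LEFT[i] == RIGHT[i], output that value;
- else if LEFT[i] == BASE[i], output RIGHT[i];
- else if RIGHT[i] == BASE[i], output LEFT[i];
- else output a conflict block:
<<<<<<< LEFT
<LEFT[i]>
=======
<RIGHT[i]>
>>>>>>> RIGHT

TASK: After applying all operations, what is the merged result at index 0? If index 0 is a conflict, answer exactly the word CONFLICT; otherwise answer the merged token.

Answer: delta

Derivation:
Final LEFT:  [delta, bravo, delta]
Final RIGHT: [delta, foxtrot, delta]
i=0: L=delta R=delta -> agree -> delta
i=1: BASE=charlie L=bravo R=foxtrot all differ -> CONFLICT
i=2: L=delta R=delta -> agree -> delta
Index 0 -> delta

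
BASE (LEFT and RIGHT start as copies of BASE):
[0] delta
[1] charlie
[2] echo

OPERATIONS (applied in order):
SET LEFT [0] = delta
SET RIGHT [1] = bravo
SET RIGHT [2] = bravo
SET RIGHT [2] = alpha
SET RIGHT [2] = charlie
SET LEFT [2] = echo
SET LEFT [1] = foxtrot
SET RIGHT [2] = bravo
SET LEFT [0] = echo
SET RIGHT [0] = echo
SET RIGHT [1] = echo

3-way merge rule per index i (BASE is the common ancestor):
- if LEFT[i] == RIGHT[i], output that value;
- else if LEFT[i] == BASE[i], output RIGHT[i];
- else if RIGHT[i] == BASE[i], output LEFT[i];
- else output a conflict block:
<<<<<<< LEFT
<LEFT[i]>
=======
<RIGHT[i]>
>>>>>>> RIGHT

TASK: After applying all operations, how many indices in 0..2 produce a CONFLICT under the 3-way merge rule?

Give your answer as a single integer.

Final LEFT:  [echo, foxtrot, echo]
Final RIGHT: [echo, echo, bravo]
i=0: L=echo R=echo -> agree -> echo
i=1: BASE=charlie L=foxtrot R=echo all differ -> CONFLICT
i=2: L=echo=BASE, R=bravo -> take RIGHT -> bravo
Conflict count: 1

Answer: 1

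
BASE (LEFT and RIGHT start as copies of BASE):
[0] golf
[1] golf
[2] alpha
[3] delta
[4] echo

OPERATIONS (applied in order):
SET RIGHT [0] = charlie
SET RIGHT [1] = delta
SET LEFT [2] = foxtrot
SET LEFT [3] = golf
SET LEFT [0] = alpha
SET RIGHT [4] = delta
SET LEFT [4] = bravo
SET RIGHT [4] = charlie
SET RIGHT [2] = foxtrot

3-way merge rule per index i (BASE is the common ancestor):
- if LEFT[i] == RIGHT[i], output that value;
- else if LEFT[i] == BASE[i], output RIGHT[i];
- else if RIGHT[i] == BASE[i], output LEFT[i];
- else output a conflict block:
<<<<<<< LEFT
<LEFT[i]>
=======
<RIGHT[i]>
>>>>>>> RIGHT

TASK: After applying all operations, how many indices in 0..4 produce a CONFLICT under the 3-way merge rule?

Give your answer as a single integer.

Final LEFT:  [alpha, golf, foxtrot, golf, bravo]
Final RIGHT: [charlie, delta, foxtrot, delta, charlie]
i=0: BASE=golf L=alpha R=charlie all differ -> CONFLICT
i=1: L=golf=BASE, R=delta -> take RIGHT -> delta
i=2: L=foxtrot R=foxtrot -> agree -> foxtrot
i=3: L=golf, R=delta=BASE -> take LEFT -> golf
i=4: BASE=echo L=bravo R=charlie all differ -> CONFLICT
Conflict count: 2

Answer: 2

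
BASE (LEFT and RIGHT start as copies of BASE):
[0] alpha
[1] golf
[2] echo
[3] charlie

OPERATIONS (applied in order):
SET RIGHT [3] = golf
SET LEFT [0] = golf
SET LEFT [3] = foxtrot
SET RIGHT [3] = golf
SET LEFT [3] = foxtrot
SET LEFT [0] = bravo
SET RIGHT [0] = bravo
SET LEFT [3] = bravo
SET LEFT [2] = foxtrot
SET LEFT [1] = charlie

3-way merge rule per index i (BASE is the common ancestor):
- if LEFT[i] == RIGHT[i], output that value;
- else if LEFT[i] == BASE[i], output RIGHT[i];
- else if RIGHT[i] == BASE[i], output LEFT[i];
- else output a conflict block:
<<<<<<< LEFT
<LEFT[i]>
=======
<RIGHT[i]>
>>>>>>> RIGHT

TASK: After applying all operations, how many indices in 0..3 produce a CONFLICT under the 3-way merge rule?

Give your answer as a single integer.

Final LEFT:  [bravo, charlie, foxtrot, bravo]
Final RIGHT: [bravo, golf, echo, golf]
i=0: L=bravo R=bravo -> agree -> bravo
i=1: L=charlie, R=golf=BASE -> take LEFT -> charlie
i=2: L=foxtrot, R=echo=BASE -> take LEFT -> foxtrot
i=3: BASE=charlie L=bravo R=golf all differ -> CONFLICT
Conflict count: 1

Answer: 1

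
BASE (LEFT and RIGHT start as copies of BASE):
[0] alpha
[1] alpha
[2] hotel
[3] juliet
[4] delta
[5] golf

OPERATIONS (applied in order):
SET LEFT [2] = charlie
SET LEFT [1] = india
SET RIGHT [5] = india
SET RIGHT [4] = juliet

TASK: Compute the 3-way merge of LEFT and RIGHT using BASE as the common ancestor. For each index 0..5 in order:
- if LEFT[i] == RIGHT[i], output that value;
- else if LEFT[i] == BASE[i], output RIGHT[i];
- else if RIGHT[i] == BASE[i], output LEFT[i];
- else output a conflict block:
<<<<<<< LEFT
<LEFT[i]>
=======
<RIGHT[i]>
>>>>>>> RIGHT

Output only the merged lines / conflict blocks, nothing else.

Final LEFT:  [alpha, india, charlie, juliet, delta, golf]
Final RIGHT: [alpha, alpha, hotel, juliet, juliet, india]
i=0: L=alpha R=alpha -> agree -> alpha
i=1: L=india, R=alpha=BASE -> take LEFT -> india
i=2: L=charlie, R=hotel=BASE -> take LEFT -> charlie
i=3: L=juliet R=juliet -> agree -> juliet
i=4: L=delta=BASE, R=juliet -> take RIGHT -> juliet
i=5: L=golf=BASE, R=india -> take RIGHT -> india

Answer: alpha
india
charlie
juliet
juliet
india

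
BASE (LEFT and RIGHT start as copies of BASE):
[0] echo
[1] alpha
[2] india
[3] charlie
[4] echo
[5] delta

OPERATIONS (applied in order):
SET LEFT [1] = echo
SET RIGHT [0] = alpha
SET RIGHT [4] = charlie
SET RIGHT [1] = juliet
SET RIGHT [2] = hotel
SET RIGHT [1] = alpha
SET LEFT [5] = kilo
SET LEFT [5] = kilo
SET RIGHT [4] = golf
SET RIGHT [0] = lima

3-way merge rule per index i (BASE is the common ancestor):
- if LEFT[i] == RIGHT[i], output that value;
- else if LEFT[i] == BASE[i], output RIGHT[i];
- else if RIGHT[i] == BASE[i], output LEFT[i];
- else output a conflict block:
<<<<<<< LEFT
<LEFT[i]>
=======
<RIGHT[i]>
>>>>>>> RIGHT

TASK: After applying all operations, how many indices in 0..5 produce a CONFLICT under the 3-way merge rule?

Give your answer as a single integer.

Answer: 0

Derivation:
Final LEFT:  [echo, echo, india, charlie, echo, kilo]
Final RIGHT: [lima, alpha, hotel, charlie, golf, delta]
i=0: L=echo=BASE, R=lima -> take RIGHT -> lima
i=1: L=echo, R=alpha=BASE -> take LEFT -> echo
i=2: L=india=BASE, R=hotel -> take RIGHT -> hotel
i=3: L=charlie R=charlie -> agree -> charlie
i=4: L=echo=BASE, R=golf -> take RIGHT -> golf
i=5: L=kilo, R=delta=BASE -> take LEFT -> kilo
Conflict count: 0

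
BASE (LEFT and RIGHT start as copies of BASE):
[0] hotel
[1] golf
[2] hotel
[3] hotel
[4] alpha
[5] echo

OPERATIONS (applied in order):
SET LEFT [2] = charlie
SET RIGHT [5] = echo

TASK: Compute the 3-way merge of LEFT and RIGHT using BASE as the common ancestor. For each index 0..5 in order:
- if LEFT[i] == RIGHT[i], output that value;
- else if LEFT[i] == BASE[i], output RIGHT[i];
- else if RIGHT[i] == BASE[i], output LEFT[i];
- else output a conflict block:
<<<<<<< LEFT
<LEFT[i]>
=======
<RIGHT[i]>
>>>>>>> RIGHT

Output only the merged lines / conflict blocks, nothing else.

Final LEFT:  [hotel, golf, charlie, hotel, alpha, echo]
Final RIGHT: [hotel, golf, hotel, hotel, alpha, echo]
i=0: L=hotel R=hotel -> agree -> hotel
i=1: L=golf R=golf -> agree -> golf
i=2: L=charlie, R=hotel=BASE -> take LEFT -> charlie
i=3: L=hotel R=hotel -> agree -> hotel
i=4: L=alpha R=alpha -> agree -> alpha
i=5: L=echo R=echo -> agree -> echo

Answer: hotel
golf
charlie
hotel
alpha
echo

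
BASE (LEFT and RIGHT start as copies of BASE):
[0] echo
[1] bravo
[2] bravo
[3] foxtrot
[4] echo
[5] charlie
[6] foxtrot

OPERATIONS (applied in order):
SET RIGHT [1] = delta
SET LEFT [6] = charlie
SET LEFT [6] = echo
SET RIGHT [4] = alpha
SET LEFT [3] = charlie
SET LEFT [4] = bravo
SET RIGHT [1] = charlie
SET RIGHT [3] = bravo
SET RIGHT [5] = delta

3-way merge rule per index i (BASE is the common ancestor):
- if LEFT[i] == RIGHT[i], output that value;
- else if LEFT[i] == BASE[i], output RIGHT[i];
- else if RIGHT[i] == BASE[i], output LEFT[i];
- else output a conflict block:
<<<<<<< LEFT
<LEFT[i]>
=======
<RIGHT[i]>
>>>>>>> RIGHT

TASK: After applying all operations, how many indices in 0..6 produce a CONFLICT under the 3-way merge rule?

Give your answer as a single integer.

Answer: 2

Derivation:
Final LEFT:  [echo, bravo, bravo, charlie, bravo, charlie, echo]
Final RIGHT: [echo, charlie, bravo, bravo, alpha, delta, foxtrot]
i=0: L=echo R=echo -> agree -> echo
i=1: L=bravo=BASE, R=charlie -> take RIGHT -> charlie
i=2: L=bravo R=bravo -> agree -> bravo
i=3: BASE=foxtrot L=charlie R=bravo all differ -> CONFLICT
i=4: BASE=echo L=bravo R=alpha all differ -> CONFLICT
i=5: L=charlie=BASE, R=delta -> take RIGHT -> delta
i=6: L=echo, R=foxtrot=BASE -> take LEFT -> echo
Conflict count: 2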